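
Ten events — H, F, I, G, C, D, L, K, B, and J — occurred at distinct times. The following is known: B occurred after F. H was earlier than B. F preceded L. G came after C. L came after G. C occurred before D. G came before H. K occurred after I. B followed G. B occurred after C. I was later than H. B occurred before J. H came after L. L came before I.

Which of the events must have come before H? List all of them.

Directly stated before H: G and L.
C reaches H via C → G → H.
F reaches H via F → L → H.
No chain forces D (or any of the others) ahead of H.

C, F, G, L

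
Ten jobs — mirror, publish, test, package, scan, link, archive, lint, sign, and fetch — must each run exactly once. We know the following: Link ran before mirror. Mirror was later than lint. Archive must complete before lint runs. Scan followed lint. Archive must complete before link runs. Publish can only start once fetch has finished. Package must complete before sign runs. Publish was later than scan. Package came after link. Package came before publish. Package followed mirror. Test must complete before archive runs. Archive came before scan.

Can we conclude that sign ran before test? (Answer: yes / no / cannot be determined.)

Tracing the constraints gives test → archive → link → package → sign, so test must come before sign.
That means sign cannot be before test.

no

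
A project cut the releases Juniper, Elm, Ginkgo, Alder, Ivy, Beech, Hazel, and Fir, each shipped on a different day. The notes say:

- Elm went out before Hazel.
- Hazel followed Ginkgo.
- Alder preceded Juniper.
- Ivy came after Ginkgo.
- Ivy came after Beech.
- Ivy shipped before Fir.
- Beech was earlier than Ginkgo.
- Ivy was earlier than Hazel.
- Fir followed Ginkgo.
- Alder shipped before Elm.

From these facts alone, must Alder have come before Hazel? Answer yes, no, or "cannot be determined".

yes

Chain the constraints: Alder → Elm → Hazel. Each link is directly stated, so Alder comes before Hazel.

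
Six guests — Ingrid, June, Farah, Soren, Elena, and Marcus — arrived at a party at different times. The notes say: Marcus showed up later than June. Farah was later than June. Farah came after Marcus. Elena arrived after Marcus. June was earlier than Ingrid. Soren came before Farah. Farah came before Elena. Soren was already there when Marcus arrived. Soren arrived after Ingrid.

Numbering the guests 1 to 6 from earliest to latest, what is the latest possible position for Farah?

Farah must come before Elena — 1 guest forced after them.
Everything else can be placed before Farah in some valid order, so Farah can sit as late as position 6 − 1 = 5.

5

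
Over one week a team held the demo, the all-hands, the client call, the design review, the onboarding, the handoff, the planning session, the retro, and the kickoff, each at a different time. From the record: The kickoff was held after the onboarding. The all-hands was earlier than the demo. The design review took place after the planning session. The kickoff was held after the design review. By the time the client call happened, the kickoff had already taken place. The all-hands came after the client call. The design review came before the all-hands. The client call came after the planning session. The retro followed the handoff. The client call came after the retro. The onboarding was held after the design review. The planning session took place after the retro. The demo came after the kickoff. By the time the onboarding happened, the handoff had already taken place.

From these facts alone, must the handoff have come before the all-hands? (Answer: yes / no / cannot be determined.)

Chain the constraints: the handoff → the retro → the client call → the all-hands. Each link is directly stated, so the handoff comes before the all-hands.

yes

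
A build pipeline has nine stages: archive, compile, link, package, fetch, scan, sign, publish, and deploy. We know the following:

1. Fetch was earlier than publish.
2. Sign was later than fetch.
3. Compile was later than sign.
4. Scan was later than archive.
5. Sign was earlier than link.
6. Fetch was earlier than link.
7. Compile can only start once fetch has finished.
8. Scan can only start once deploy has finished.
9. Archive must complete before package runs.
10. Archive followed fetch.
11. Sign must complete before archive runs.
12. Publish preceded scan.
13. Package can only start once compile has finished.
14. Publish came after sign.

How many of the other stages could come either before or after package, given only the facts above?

4

Forced before package: archive, compile, fetch, and sign.
That leaves deploy, link, publish, and scan with no forced order relative to package — 4.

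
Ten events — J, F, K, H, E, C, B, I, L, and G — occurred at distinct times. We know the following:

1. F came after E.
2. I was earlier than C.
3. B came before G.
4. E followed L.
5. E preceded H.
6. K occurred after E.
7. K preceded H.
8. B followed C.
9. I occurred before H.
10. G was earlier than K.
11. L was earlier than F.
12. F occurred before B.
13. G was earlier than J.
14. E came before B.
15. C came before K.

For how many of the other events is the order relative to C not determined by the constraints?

Forced before C: I; forced after C: B, G, H, J, and K.
That leaves E, F, and L with no forced order relative to C — 3.

3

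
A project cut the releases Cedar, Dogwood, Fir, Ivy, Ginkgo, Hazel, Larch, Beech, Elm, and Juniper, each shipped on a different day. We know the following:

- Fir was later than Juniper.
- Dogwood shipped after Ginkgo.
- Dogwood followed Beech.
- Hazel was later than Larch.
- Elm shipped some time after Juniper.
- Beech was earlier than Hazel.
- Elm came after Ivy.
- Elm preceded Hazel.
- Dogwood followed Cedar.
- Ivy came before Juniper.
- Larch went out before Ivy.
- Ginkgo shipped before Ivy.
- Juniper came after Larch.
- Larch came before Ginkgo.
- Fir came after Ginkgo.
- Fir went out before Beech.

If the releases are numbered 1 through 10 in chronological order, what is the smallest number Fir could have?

5

Ginkgo, Ivy, Juniper, and Larch must all come before Fir — 4 forced predecessors.
Nothing else is forced ahead of Fir, so its earliest slot is position 4 + 1 = 5.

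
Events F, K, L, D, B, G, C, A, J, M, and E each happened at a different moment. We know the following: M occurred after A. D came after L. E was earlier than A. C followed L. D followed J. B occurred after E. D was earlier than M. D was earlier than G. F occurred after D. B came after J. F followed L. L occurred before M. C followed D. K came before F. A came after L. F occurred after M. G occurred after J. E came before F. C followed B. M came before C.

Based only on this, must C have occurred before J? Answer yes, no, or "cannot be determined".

no

Tracing the constraints gives J → D → C, so J must come before C.
That means C cannot be before J.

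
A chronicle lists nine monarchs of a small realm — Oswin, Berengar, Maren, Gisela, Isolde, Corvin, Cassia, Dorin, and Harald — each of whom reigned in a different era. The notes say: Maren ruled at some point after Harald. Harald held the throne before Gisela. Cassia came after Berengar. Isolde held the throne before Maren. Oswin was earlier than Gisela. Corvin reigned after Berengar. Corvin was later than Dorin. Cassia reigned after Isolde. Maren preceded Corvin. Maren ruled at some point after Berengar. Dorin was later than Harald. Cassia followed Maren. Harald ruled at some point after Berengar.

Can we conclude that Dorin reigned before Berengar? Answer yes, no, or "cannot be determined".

no

Tracing the constraints gives Berengar → Harald → Dorin, so Berengar must come before Dorin.
That means Dorin cannot be before Berengar.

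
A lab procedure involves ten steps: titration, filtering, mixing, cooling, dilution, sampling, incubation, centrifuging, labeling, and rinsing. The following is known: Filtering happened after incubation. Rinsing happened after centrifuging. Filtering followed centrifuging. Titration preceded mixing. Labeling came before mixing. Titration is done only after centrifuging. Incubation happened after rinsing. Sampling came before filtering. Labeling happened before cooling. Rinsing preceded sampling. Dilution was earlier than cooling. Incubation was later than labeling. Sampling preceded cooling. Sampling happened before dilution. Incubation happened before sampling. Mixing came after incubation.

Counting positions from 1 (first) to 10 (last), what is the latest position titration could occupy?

9

Titration must come before mixing — 1 step forced after it.
Everything else can be placed before titration in some valid order, so titration can sit as late as position 10 − 1 = 9.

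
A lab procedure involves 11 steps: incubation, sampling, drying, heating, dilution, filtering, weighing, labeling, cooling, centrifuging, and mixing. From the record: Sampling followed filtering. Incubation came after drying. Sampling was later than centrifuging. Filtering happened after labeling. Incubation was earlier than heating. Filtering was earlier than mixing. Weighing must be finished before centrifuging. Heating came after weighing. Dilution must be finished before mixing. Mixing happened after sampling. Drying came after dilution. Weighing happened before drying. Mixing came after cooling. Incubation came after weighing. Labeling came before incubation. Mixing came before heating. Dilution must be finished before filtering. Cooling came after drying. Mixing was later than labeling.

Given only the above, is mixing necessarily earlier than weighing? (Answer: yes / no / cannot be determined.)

Tracing the constraints gives weighing → centrifuging → sampling → mixing, so weighing must come before mixing.
That means mixing cannot be before weighing.

no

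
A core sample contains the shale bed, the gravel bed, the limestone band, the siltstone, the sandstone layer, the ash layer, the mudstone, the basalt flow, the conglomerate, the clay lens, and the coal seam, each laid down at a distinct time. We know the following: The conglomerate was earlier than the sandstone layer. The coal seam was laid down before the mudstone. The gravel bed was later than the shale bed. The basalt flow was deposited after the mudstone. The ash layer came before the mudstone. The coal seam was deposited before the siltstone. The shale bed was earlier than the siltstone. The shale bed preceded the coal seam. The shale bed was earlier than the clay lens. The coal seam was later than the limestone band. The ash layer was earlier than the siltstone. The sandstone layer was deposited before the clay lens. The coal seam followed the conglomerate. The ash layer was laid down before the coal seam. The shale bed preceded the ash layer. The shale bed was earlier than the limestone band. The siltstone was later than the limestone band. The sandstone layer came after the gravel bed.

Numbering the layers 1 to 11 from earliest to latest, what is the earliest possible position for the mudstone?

6

The ash layer, the coal seam, the conglomerate, the limestone band, and the shale bed must all come before the mudstone — 5 forced predecessors.
Nothing else is forced ahead of the mudstone, so its earliest slot is position 5 + 1 = 6.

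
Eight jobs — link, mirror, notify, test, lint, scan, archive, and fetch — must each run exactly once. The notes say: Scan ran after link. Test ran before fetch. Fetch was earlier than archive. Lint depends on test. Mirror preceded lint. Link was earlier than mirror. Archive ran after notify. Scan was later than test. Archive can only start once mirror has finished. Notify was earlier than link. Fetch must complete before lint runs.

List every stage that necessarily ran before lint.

fetch, link, mirror, notify, test

Directly stated before lint: fetch, mirror, and test.
Link reaches lint via link → mirror → lint.
Notify reaches lint via notify → link → mirror → lint.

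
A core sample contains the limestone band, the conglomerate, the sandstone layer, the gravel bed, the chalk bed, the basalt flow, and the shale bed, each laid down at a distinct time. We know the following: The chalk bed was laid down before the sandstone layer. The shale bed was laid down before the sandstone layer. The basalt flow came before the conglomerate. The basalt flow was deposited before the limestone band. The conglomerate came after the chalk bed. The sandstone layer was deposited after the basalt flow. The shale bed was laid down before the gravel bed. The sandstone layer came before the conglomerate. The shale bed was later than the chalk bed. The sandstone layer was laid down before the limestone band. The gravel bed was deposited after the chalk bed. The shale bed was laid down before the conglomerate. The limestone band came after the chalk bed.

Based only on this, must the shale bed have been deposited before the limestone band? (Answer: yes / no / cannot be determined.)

yes

Chain the constraints: the shale bed → the sandstone layer → the limestone band. Each link is directly stated, so the shale bed comes before the limestone band.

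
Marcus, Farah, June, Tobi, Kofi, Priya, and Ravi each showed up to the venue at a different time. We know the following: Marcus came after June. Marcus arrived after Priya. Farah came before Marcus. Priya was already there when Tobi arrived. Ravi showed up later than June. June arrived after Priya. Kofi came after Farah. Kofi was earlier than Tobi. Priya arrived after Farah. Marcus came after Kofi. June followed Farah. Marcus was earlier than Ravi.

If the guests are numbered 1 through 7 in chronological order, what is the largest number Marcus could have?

6

Marcus must come before Ravi — 1 guest forced after them.
Everything else can be placed before Marcus in some valid order, so Marcus can sit as late as position 7 − 1 = 6.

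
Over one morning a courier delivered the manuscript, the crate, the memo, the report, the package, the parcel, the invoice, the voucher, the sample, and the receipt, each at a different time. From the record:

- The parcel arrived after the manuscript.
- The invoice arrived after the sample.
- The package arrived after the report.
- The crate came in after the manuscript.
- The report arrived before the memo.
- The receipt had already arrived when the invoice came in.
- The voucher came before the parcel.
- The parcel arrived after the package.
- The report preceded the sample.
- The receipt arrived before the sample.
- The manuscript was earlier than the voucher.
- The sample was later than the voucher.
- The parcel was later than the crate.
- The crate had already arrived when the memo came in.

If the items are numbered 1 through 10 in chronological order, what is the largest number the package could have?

The package must come before the parcel — 1 item forced after it.
Everything else can be placed before the package in some valid order, so the package can sit as late as position 10 − 1 = 9.

9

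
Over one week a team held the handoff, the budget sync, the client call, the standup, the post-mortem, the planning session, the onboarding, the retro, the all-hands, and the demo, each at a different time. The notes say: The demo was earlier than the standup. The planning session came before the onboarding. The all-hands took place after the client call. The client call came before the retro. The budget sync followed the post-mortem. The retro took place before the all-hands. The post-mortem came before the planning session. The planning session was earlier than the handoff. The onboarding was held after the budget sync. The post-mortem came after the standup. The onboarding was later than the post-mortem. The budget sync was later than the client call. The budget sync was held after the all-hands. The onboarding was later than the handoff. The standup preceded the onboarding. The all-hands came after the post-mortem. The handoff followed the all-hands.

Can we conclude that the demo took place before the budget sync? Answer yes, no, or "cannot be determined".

yes

Chain the constraints: the demo → the standup → the post-mortem → the budget sync. Each link is directly stated, so the demo comes before the budget sync.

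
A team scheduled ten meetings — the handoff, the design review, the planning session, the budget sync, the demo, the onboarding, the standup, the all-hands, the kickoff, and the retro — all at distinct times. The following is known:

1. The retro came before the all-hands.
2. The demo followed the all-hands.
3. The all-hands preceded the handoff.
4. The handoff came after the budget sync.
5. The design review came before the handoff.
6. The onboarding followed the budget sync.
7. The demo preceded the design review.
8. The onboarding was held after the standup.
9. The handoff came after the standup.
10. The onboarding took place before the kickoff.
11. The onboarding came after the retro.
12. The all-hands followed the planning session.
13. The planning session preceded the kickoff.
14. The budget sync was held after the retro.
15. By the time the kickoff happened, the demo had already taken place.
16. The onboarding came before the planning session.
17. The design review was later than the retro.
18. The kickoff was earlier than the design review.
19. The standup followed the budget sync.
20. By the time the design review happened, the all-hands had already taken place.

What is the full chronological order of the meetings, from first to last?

the retro, the budget sync, the standup, the onboarding, the planning session, the all-hands, the demo, the kickoff, the design review, the handoff

The constraints fix every adjacent pair, so only one ordering works:
the retro → the budget sync → the standup → the onboarding → the planning session → the all-hands → the demo → the kickoff → the design review → the handoff.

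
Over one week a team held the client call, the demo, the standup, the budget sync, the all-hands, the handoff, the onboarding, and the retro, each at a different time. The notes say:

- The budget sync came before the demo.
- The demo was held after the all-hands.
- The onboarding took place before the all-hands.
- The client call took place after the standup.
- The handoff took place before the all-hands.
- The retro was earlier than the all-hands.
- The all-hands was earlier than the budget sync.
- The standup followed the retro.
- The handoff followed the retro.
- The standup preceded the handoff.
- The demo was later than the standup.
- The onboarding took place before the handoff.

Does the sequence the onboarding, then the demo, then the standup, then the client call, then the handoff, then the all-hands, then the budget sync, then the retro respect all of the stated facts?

no

The constraints require the retro before the handoff, but in the proposed sequence the handoff appears ahead of the retro. That one violation is enough.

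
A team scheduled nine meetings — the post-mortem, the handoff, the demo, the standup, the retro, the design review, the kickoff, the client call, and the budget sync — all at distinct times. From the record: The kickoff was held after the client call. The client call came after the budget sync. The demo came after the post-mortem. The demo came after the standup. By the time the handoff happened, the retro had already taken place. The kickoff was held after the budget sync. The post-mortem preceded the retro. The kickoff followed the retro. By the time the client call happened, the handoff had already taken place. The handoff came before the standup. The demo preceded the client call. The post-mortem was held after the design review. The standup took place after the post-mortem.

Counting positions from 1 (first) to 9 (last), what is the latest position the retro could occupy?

4

The retro must come before the client call, the demo, the handoff, the kickoff, and the standup — 5 meetings forced after it.
Everything else can be placed before the retro in some valid order, so the retro can sit as late as position 9 − 5 = 4.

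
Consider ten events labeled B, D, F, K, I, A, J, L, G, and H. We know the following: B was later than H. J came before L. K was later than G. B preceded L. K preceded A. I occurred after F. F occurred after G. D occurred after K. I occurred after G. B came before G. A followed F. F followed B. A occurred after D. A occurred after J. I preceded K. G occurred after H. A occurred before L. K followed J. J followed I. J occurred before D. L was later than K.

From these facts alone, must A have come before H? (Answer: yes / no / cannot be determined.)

Tracing the constraints gives H → G → K → A, so H must come before A.
That means A cannot be before H.

no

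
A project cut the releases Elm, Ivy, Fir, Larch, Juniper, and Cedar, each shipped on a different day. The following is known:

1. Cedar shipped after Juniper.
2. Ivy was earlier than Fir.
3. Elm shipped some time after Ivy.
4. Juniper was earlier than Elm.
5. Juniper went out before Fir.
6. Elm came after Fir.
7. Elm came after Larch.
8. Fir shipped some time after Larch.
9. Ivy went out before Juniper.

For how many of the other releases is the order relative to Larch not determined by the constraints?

Forced after Larch: Elm and Fir.
That leaves Cedar, Ivy, and Juniper with no forced order relative to Larch — 3.

3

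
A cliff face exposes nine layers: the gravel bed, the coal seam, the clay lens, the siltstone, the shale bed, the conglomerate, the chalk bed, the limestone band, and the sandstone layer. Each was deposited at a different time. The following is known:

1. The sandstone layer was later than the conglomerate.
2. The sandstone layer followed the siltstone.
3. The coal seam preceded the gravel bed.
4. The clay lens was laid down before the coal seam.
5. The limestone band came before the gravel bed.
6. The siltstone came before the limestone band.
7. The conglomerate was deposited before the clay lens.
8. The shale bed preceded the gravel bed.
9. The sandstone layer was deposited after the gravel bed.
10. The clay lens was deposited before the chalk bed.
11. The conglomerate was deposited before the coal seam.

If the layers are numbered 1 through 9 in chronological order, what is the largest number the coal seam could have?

The coal seam must come before the gravel bed and the sandstone layer — 2 layers forced after it.
Everything else can be placed before the coal seam in some valid order, so the coal seam can sit as late as position 9 − 2 = 7.

7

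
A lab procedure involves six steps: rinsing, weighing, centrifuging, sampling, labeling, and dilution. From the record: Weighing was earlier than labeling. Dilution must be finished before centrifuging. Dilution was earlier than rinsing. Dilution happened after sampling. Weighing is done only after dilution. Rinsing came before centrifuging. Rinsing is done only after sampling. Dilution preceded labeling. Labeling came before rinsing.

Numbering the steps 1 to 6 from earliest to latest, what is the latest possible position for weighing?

Weighing must come before centrifuging, labeling, and rinsing — 3 steps forced after it.
Everything else can be placed before weighing in some valid order, so weighing can sit as late as position 6 − 3 = 3.

3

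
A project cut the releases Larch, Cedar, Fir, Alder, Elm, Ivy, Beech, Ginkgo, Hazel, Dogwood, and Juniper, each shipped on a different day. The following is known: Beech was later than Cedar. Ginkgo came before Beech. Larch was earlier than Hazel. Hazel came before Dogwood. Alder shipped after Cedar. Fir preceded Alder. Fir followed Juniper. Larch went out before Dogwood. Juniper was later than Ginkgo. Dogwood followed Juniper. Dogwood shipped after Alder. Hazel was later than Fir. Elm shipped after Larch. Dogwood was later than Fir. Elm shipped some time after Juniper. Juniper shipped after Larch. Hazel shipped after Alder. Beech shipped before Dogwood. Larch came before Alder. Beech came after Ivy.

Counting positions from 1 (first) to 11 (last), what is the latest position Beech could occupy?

10

Beech must come before Dogwood — 1 release forced after it.
Everything else can be placed before Beech in some valid order, so Beech can sit as late as position 11 − 1 = 10.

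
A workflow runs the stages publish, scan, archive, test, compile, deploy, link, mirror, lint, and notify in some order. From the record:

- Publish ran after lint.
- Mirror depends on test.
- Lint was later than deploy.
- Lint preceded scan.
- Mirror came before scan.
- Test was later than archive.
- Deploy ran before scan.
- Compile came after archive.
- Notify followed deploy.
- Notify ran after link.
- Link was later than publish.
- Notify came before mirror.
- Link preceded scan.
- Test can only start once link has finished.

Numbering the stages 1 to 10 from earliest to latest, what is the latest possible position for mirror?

Mirror must come before scan — 1 stage forced after it.
Everything else can be placed before mirror in some valid order, so mirror can sit as late as position 10 − 1 = 9.

9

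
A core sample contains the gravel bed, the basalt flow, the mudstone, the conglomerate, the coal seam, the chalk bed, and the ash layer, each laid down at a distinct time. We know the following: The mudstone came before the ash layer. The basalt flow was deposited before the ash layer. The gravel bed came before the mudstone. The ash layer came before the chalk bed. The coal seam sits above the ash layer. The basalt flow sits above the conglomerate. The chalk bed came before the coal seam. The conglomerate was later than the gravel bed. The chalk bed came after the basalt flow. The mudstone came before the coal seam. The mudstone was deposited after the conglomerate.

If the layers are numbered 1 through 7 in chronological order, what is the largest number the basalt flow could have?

The basalt flow must come before the ash layer, the chalk bed, and the coal seam — 3 layers forced after it.
Everything else can be placed before the basalt flow in some valid order, so the basalt flow can sit as late as position 7 − 3 = 4.

4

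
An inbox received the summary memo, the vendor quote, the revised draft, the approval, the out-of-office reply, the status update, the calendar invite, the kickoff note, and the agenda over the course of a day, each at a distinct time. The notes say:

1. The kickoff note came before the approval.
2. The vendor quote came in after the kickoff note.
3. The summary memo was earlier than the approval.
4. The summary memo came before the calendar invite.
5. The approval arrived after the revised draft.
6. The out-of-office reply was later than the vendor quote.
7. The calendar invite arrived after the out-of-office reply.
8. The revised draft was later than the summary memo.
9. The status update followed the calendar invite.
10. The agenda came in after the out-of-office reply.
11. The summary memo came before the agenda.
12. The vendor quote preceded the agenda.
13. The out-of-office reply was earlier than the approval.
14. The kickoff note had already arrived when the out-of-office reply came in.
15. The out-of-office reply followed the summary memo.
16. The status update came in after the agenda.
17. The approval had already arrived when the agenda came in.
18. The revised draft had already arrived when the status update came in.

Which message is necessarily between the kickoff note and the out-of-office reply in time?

Tracing the constraints gives the kickoff note → the vendor quote → the out-of-office reply, so the vendor quote sits after the kickoff note and before the out-of-office reply.
No other message is forced both after the kickoff note and before the out-of-office reply.

the vendor quote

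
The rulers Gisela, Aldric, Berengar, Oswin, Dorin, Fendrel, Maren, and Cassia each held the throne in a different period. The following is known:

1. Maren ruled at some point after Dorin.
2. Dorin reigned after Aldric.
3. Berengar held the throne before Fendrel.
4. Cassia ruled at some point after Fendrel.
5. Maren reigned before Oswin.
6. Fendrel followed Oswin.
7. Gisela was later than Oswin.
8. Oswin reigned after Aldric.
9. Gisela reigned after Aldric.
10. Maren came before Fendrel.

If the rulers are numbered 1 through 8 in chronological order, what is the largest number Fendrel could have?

Fendrel must come before Cassia — 1 ruler forced after them.
Everything else can be placed before Fendrel in some valid order, so Fendrel can sit as late as position 8 − 1 = 7.

7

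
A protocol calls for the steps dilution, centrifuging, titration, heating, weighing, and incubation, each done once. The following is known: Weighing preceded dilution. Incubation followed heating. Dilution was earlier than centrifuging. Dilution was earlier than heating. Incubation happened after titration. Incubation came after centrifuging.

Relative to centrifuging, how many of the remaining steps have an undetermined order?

2

Forced before centrifuging: dilution and weighing; forced after centrifuging: incubation.
That leaves heating and titration with no forced order relative to centrifuging — 2.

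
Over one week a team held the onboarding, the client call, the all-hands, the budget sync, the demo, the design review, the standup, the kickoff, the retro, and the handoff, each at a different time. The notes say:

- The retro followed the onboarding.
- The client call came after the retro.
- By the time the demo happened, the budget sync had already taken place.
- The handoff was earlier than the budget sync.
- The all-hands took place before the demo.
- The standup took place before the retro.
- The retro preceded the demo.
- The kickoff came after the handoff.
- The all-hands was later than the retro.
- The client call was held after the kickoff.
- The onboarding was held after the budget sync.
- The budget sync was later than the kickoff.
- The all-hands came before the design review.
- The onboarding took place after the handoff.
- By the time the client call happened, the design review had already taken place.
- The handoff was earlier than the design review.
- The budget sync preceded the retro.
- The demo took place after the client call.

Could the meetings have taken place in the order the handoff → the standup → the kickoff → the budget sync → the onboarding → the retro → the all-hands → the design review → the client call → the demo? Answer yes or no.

Check each stated constraint against the proposed order — e.g. the budget sync is ahead of the demo; the handoff is ahead of the design review. Every pair is in the required order; nothing is violated.

yes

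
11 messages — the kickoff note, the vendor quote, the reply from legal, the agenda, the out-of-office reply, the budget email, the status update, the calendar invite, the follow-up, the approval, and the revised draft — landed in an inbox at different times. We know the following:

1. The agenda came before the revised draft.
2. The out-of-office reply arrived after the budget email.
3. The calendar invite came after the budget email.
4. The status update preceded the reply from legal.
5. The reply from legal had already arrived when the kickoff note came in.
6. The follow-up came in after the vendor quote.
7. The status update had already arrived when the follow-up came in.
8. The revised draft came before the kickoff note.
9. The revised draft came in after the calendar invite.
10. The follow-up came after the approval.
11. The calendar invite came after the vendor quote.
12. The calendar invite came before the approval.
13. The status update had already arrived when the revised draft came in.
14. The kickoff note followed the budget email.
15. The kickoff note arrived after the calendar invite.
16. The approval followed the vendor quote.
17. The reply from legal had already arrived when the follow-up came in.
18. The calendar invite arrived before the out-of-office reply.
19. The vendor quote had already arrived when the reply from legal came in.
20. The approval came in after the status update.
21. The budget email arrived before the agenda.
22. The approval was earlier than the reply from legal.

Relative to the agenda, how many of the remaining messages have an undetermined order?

7

Forced before the agenda: the budget email; forced after the agenda: the kickoff note and the revised draft.
That leaves the approval, the calendar invite, the follow-up, the out-of-office reply, the reply from legal, the status update, and the vendor quote with no forced order relative to the agenda — 7.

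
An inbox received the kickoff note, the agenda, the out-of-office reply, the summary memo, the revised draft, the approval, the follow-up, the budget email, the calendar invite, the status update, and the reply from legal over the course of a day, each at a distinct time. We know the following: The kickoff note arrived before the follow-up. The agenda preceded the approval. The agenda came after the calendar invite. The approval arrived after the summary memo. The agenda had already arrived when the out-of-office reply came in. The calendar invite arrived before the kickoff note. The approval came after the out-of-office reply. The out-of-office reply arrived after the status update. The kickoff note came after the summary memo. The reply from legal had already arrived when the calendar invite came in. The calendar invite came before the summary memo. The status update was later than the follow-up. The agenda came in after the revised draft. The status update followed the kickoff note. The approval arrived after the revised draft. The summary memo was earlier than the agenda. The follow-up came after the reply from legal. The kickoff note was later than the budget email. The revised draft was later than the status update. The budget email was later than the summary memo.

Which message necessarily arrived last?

Every other message has a chain of constraints placing it before the approval, so the approval is last.

the approval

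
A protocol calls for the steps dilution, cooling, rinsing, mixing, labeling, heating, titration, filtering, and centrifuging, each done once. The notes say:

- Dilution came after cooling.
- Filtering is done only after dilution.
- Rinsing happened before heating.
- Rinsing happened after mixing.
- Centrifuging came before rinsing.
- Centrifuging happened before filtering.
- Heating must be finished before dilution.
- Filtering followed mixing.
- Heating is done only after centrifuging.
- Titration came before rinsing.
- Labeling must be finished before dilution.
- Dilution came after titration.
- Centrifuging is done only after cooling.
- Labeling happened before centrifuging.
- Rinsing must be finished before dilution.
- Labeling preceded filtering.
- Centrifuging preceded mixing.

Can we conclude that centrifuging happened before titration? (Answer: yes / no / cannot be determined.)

cannot be determined

No chain of stated constraints runs from centrifuging to titration, and none runs from titration to centrifuging either.
So the relative order of centrifuging and titration is not fixed by the given facts.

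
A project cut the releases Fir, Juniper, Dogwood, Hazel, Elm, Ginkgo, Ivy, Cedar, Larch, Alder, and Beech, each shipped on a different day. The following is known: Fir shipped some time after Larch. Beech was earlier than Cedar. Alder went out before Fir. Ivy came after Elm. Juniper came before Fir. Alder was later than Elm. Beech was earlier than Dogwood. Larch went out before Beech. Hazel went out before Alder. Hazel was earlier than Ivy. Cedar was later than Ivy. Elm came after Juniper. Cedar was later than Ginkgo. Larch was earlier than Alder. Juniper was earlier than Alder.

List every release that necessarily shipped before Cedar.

Beech, Elm, Ginkgo, Hazel, Ivy, Juniper, Larch

Directly stated before Cedar: Beech, Ginkgo, and Ivy.
Elm reaches Cedar via Elm → Ivy → Cedar.
Hazel reaches Cedar via Hazel → Ivy → Cedar.
Juniper reaches Cedar via Juniper → Elm → Ivy → Cedar.
Likewise Larch reaches Cedar by chaining the stated constraints.
No chain forces Fir (or any of the others) ahead of Cedar.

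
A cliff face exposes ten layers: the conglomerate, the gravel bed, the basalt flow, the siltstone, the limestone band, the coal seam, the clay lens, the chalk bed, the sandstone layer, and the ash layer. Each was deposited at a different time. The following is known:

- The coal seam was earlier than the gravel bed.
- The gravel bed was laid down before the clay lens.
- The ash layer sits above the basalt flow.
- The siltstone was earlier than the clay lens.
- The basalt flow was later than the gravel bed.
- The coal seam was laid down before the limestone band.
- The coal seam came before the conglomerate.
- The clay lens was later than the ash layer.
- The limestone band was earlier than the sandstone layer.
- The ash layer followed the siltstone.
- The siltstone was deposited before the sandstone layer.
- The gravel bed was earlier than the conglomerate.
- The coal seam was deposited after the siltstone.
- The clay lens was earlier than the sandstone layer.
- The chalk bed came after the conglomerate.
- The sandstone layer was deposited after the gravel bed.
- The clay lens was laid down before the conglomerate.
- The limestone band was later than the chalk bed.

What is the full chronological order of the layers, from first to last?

The constraints fix every adjacent pair, so only one ordering works:
the siltstone → the coal seam → the gravel bed → the basalt flow → the ash layer → the clay lens → the conglomerate → the chalk bed → the limestone band → the sandstone layer.

the siltstone, the coal seam, the gravel bed, the basalt flow, the ash layer, the clay lens, the conglomerate, the chalk bed, the limestone band, the sandstone layer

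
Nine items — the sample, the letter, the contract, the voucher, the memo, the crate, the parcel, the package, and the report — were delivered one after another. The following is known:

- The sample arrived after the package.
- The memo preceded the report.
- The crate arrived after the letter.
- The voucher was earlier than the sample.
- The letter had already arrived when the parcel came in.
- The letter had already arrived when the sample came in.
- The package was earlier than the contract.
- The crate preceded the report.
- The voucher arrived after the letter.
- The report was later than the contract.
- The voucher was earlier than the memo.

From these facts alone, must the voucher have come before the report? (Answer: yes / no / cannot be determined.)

Chain the constraints: the voucher → the memo → the report. Each link is directly stated, so the voucher comes before the report.

yes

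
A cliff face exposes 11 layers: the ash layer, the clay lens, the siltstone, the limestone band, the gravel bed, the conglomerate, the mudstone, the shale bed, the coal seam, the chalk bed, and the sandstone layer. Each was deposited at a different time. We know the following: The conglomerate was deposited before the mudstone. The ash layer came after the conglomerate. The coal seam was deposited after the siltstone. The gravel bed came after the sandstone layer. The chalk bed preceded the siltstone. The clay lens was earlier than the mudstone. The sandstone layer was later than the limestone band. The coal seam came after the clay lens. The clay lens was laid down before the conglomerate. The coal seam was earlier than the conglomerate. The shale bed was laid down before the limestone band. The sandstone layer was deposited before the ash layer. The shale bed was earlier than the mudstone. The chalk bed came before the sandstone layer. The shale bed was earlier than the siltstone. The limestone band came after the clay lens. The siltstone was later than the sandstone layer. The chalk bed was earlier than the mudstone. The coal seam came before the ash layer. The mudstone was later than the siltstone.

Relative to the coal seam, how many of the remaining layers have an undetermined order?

Forced before the coal seam: the chalk bed, the clay lens, the limestone band, the sandstone layer, the shale bed, and the siltstone; forced after the coal seam: the ash layer, the conglomerate, and the mudstone.
That leaves the gravel bed with no forced order relative to the coal seam — 1.

1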